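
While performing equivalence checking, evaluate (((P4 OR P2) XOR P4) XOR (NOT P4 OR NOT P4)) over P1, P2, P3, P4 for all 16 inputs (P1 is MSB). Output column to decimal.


Formula: (((P4 OR P2) XOR P4) XOR (NOT P4 OR NOT P4)) over P1, P2, P3, P4 (16 rows)
Evaluate each row (bits = P1,P2,P3,P4, MSB first):
  row 0 [0000]: (((0 OR 0) XOR 0) XOR (NOT 0 OR NOT 0)) -> 1
  row 1 [0001]: (((1 OR 0) XOR 1) XOR (NOT 1 OR NOT 1)) -> 0
  row 2 [0010]: (((0 OR 0) XOR 0) XOR (NOT 0 OR NOT 0)) -> 1
  row 3 [0011]: (((1 OR 0) XOR 1) XOR (NOT 1 OR NOT 1)) -> 0
  row 4 [0100]: (((0 OR 1) XOR 0) XOR (NOT 0 OR NOT 0)) -> 0
  row 5 [0101]: (((1 OR 1) XOR 1) XOR (NOT 1 OR NOT 1)) -> 0
  row 6 [0110]: (((0 OR 1) XOR 0) XOR (NOT 0 OR NOT 0)) -> 0
  row 7 [0111]: (((1 OR 1) XOR 1) XOR (NOT 1 OR NOT 1)) -> 0
  row 8 [1000]: (((0 OR 0) XOR 0) XOR (NOT 0 OR NOT 0)) -> 1
  row 9 [1001]: (((1 OR 0) XOR 1) XOR (NOT 1 OR NOT 1)) -> 0
  row 10 [1010]: (((0 OR 0) XOR 0) XOR (NOT 0 OR NOT 0)) -> 1
  row 11 [1011]: (((1 OR 0) XOR 1) XOR (NOT 1 OR NOT 1)) -> 0
  row 12 [1100]: (((0 OR 1) XOR 0) XOR (NOT 0 OR NOT 0)) -> 0
  row 13 [1101]: (((1 OR 1) XOR 1) XOR (NOT 1 OR NOT 1)) -> 0
  row 14 [1110]: (((0 OR 1) XOR 0) XOR (NOT 0 OR NOT 0)) -> 0
  row 15 [1111]: (((1 OR 1) XOR 1) XOR (NOT 1 OR NOT 1)) -> 0
Full result column, 4 rows per line (P1,P2 fixed per line; P3,P4 runs 00..11 left to right):
  rows 0-3 [P1,P2=00]: 1010  = hex A
  rows 4-7 [P1,P2=01]: 0000  = hex 0
  rows 8-11 [P1,P2=10]: 1010  = hex A
  rows 12-15 [P1,P2=11]: 0000  = hex 0
Output column (row 0 .. row 15) = 1010000010100000
Output column grouped in 4s = 1010 0000 1010 0000 = 0xA0A0
Convert to decimal digit by digit (value = value*16 + digit):
  A -> 10
  10*16 + 0 = 160
  160*16 + 10 (A) = 2570
  2570*16 + 0 = 41120
Decimal = 41120

41120


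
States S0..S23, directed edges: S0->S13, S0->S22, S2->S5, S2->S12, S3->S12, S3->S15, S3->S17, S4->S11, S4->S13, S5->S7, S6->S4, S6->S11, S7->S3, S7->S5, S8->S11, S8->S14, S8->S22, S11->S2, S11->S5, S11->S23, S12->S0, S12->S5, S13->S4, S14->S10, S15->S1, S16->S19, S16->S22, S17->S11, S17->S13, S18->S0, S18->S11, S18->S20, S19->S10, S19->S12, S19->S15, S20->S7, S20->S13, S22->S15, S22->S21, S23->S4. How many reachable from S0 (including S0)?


BFS from S0:
  layer 0: {S0}
  layer 1: {S13, S22}
  layer 2: {S4, S15, S21}
  layer 3: {S1, S11}
  layer 4: {S2, S5, S23}
  layer 5: {S7, S12}
  layer 6: {S3}
  layer 7: {S17}
Reachable set: {S0, S1, S2, S3, S4, S5, S7, S11, S12, S13, S15, S17, S21, S22, S23}
Count = 15

15


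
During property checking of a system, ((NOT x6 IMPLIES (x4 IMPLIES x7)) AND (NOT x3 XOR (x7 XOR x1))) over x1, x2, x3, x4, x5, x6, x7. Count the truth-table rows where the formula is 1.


Formula: ((NOT x6 IMPLIES (x4 IMPLIES x7)) AND (NOT x3 XOR (x7 XOR x1))) over 7 vars (128 rows)
Evaluate each row (x1, x2, x3, x4, x5, x6, x7 as bits, MSB first):
  row 0 [0000000]: ((NOT 0 IMPLIES (0 IMPLIES 0)) AND (NOT 0 XOR (0 XOR 0))) -> 1
  row 1 [0000001]: ((NOT 0 IMPLIES (0 IMPLIES 1)) AND (NOT 0 XOR (1 XOR 0))) -> 0
  row 2 [0000010]: ((NOT 1 IMPLIES (0 IMPLIES 0)) AND (NOT 0 XOR (0 XOR 0))) -> 1
  row 3 [0000011]: ((NOT 1 IMPLIES (0 IMPLIES 1)) AND (NOT 0 XOR (1 XOR 0))) -> 0
  row 4 [0000100]: ((NOT 0 IMPLIES (0 IMPLIES 0)) AND (NOT 0 XOR (0 XOR 0))) -> 1
  (every remaining row is evaluated the same way; all 128 results are listed next)
Full result column, 8 rows per line (x1,x2,x3,x4 fixed per line; x5,x6,x7 runs 000..111 left to right):
  rows 0-7 [x1,x2,x3,x4=0000]: 10101010  (ones: 4)
  rows 8-15 [x1,x2,x3,x4=0001]: 00100010  (ones: 2)
  rows 16-23 [x1,x2,x3,x4=0010]: 01010101  (ones: 4)
  rows 24-31 [x1,x2,x3,x4=0011]: 01010101  (ones: 4)
  rows 32-39 [x1,x2,x3,x4=0100]: 10101010  (ones: 4)
  rows 40-47 [x1,x2,x3,x4=0101]: 00100010  (ones: 2)
  rows 48-55 [x1,x2,x3,x4=0110]: 01010101  (ones: 4)
  rows 56-63 [x1,x2,x3,x4=0111]: 01010101  (ones: 4)
  rows 64-71 [x1,x2,x3,x4=1000]: 01010101  (ones: 4)
  rows 72-79 [x1,x2,x3,x4=1001]: 01010101  (ones: 4)
  rows 80-87 [x1,x2,x3,x4=1010]: 10101010  (ones: 4)
  rows 88-95 [x1,x2,x3,x4=1011]: 00100010  (ones: 2)
  rows 96-103 [x1,x2,x3,x4=1100]: 01010101  (ones: 4)
  rows 104-111 [x1,x2,x3,x4=1101]: 01010101  (ones: 4)
  rows 112-119 [x1,x2,x3,x4=1110]: 10101010  (ones: 4)
  rows 120-127 [x1,x2,x3,x4=1111]: 00100010  (ones: 2)
Count of 1-rows = 4+2+4+4+4+2+4+4+4+4+4+2+4+4+4+2 = 56

56


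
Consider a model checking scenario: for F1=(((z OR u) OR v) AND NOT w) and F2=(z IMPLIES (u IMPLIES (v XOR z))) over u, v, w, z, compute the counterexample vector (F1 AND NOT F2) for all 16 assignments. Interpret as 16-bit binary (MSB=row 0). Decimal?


F1 = (((z OR u) OR v) AND NOT w)
F2 = (z IMPLIES (u IMPLIES (v XOR z)))
Counterexample to F1=>F2 is where F1=1 and F2=0.
Evaluate each row (bits = u,v,w,z, MSB first):
  row 0 [0000]: F1=0 F2=1 -> F1&~F2 -> 0
  row 1 [0001]: F1=1 F2=1 -> F1&~F2 -> 0
  row 2 [0010]: F1=0 F2=1 -> F1&~F2 -> 0
  row 3 [0011]: F1=0 F2=1 -> F1&~F2 -> 0
  row 4 [0100]: F1=1 F2=1 -> F1&~F2 -> 0
  row 5 [0101]: F1=1 F2=1 -> F1&~F2 -> 0
  row 6 [0110]: F1=0 F2=1 -> F1&~F2 -> 0
  row 7 [0111]: F1=0 F2=1 -> F1&~F2 -> 0
  row 8 [1000]: F1=1 F2=1 -> F1&~F2 -> 0
  row 9 [1001]: F1=1 F2=1 -> F1&~F2 -> 0
  row 10 [1010]: F1=0 F2=1 -> F1&~F2 -> 0
  row 11 [1011]: F1=0 F2=1 -> F1&~F2 -> 0
  row 12 [1100]: F1=1 F2=1 -> F1&~F2 -> 0
  row 13 [1101]: F1=1 F2=0 -> F1&~F2 -> 1
  row 14 [1110]: F1=0 F2=1 -> F1&~F2 -> 0
  row 15 [1111]: F1=0 F2=0 -> F1&~F2 -> 0
Full result column, 4 rows per line (u,v fixed per line; w,z runs 00..11 left to right):
  rows 0-3 [u,v=00]: 0000  = hex 0
  rows 4-7 [u,v=01]: 0000  = hex 0
  rows 8-11 [u,v=10]: 0000  = hex 0
  rows 12-15 [u,v=11]: 0100  = hex 4
Counterexample vector (row 0 .. row 15) = 0000000000000100
Output column grouped in 4s = 0000 0000 0000 0100 = 0x0004
Convert to decimal digit by digit (value = value*16 + digit):
  0 -> 0
  0*16 + 0 = 0
  0*16 + 0 = 0
  0*16 + 4 = 4
Decimal = 4

4


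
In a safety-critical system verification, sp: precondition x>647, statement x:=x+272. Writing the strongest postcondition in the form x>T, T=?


Formula: sp(P, x:=E) = exists old_x. (x = E[old_x/x]) AND P[old_x/x] (old_x is the value of x before the assignment; eliminate old_x by solving x = E[old_x/x] for old_x)
Step 1: Precondition P: x>647, i.e. old_x > 647
Step 2: Assignment gives x = old_x + 272, so old_x = x - 272
Step 3: Substitute into P: x - 272 > 647
Step 4: Simplify: x > 647+272 = 919

919


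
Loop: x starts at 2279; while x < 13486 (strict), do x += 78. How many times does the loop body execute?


Step 1: x goes from 2279 toward 13486 by 78; the body runs while x<13486, so iterations = ceil((bound-start)/step)
Step 2: Distance=11207
Step 3: ceil(11207/78)=144

144


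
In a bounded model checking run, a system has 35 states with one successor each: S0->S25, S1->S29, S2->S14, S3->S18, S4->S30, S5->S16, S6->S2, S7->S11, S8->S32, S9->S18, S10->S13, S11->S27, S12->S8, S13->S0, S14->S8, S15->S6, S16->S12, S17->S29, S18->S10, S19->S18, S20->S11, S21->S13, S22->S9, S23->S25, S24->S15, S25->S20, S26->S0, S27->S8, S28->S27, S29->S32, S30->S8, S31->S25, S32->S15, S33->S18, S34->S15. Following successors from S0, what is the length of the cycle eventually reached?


Trace from S0 until a state repeats:
  S0 -> S25 -> S20 -> S11 -> S27 -> S8 -> S32 -> S15 -> S6 -> S2 -> S14 -> S8
S8 first seen at step 5, revisited at step 11.
Cycle length = 11 - 5 = 6

6


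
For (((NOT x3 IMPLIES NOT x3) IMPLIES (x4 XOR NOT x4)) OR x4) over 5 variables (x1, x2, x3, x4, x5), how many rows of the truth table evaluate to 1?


Formula: (((NOT x3 IMPLIES NOT x3) IMPLIES (x4 XOR NOT x4)) OR x4) over 5 vars (32 rows)
Evaluate each row (x1, x2, x3, x4, x5 as bits, MSB first):
  row 0 [00000]: (((NOT 0 IMPLIES NOT 0) IMPLIES (0 XOR NOT 0)) OR 0) -> 1
  row 1 [00001]: (((NOT 0 IMPLIES NOT 0) IMPLIES (0 XOR NOT 0)) OR 0) -> 1
  row 2 [00010]: (((NOT 0 IMPLIES NOT 0) IMPLIES (1 XOR NOT 1)) OR 1) -> 1
  row 3 [00011]: (((NOT 0 IMPLIES NOT 0) IMPLIES (1 XOR NOT 1)) OR 1) -> 1
  row 4 [00100]: (((NOT 1 IMPLIES NOT 1) IMPLIES (0 XOR NOT 0)) OR 0) -> 1
  row 5 [00101]: (((NOT 1 IMPLIES NOT 1) IMPLIES (0 XOR NOT 0)) OR 0) -> 1
  row 6 [00110]: (((NOT 1 IMPLIES NOT 1) IMPLIES (1 XOR NOT 1)) OR 1) -> 1
  row 7 [00111]: (((NOT 1 IMPLIES NOT 1) IMPLIES (1 XOR NOT 1)) OR 1) -> 1
  row 8 [01000]: (((NOT 0 IMPLIES NOT 0) IMPLIES (0 XOR NOT 0)) OR 0) -> 1
  row 9 [01001]: (((NOT 0 IMPLIES NOT 0) IMPLIES (0 XOR NOT 0)) OR 0) -> 1
  row 10 [01010]: (((NOT 0 IMPLIES NOT 0) IMPLIES (1 XOR NOT 1)) OR 1) -> 1
  row 11 [01011]: (((NOT 0 IMPLIES NOT 0) IMPLIES (1 XOR NOT 1)) OR 1) -> 1
  row 12 [01100]: (((NOT 1 IMPLIES NOT 1) IMPLIES (0 XOR NOT 0)) OR 0) -> 1
  row 13 [01101]: (((NOT 1 IMPLIES NOT 1) IMPLIES (0 XOR NOT 0)) OR 0) -> 1
  row 14 [01110]: (((NOT 1 IMPLIES NOT 1) IMPLIES (1 XOR NOT 1)) OR 1) -> 1
  row 15 [01111]: (((NOT 1 IMPLIES NOT 1) IMPLIES (1 XOR NOT 1)) OR 1) -> 1
  row 16 [10000]: (((NOT 0 IMPLIES NOT 0) IMPLIES (0 XOR NOT 0)) OR 0) -> 1
  row 17 [10001]: (((NOT 0 IMPLIES NOT 0) IMPLIES (0 XOR NOT 0)) OR 0) -> 1
  row 18 [10010]: (((NOT 0 IMPLIES NOT 0) IMPLIES (1 XOR NOT 1)) OR 1) -> 1
  row 19 [10011]: (((NOT 0 IMPLIES NOT 0) IMPLIES (1 XOR NOT 1)) OR 1) -> 1
  row 20 [10100]: (((NOT 1 IMPLIES NOT 1) IMPLIES (0 XOR NOT 0)) OR 0) -> 1
  row 21 [10101]: (((NOT 1 IMPLIES NOT 1) IMPLIES (0 XOR NOT 0)) OR 0) -> 1
  row 22 [10110]: (((NOT 1 IMPLIES NOT 1) IMPLIES (1 XOR NOT 1)) OR 1) -> 1
  row 23 [10111]: (((NOT 1 IMPLIES NOT 1) IMPLIES (1 XOR NOT 1)) OR 1) -> 1
  row 24 [11000]: (((NOT 0 IMPLIES NOT 0) IMPLIES (0 XOR NOT 0)) OR 0) -> 1
  row 25 [11001]: (((NOT 0 IMPLIES NOT 0) IMPLIES (0 XOR NOT 0)) OR 0) -> 1
  row 26 [11010]: (((NOT 0 IMPLIES NOT 0) IMPLIES (1 XOR NOT 1)) OR 1) -> 1
  row 27 [11011]: (((NOT 0 IMPLIES NOT 0) IMPLIES (1 XOR NOT 1)) OR 1) -> 1
  row 28 [11100]: (((NOT 1 IMPLIES NOT 1) IMPLIES (0 XOR NOT 0)) OR 0) -> 1
  row 29 [11101]: (((NOT 1 IMPLIES NOT 1) IMPLIES (0 XOR NOT 0)) OR 0) -> 1
  row 30 [11110]: (((NOT 1 IMPLIES NOT 1) IMPLIES (1 XOR NOT 1)) OR 1) -> 1
  row 31 [11111]: (((NOT 1 IMPLIES NOT 1) IMPLIES (1 XOR NOT 1)) OR 1) -> 1
Full result column, 8 rows per line (x1,x2 fixed per line; x3,x4,x5 runs 000..111 left to right):
  rows 0-7 [x1,x2=00]: 11111111  (ones: 8)
  rows 8-15 [x1,x2=01]: 11111111  (ones: 8)
  rows 16-23 [x1,x2=10]: 11111111  (ones: 8)
  rows 24-31 [x1,x2=11]: 11111111  (ones: 8)
Count of 1-rows = 8+8+8+8 = 32

32


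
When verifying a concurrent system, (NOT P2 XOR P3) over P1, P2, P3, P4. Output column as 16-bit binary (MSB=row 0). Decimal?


Formula: (NOT P2 XOR P3) over P1, P2, P3, P4 (16 rows)
Evaluate each row (bits = P1,P2,P3,P4, MSB first):
  row 0 [0000]: (NOT 0 XOR 0) -> 1
  row 1 [0001]: (NOT 0 XOR 0) -> 1
  row 2 [0010]: (NOT 0 XOR 1) -> 0
  row 3 [0011]: (NOT 0 XOR 1) -> 0
  row 4 [0100]: (NOT 1 XOR 0) -> 0
  row 5 [0101]: (NOT 1 XOR 0) -> 0
  row 6 [0110]: (NOT 1 XOR 1) -> 1
  row 7 [0111]: (NOT 1 XOR 1) -> 1
  row 8 [1000]: (NOT 0 XOR 0) -> 1
  row 9 [1001]: (NOT 0 XOR 0) -> 1
  row 10 [1010]: (NOT 0 XOR 1) -> 0
  row 11 [1011]: (NOT 0 XOR 1) -> 0
  row 12 [1100]: (NOT 1 XOR 0) -> 0
  row 13 [1101]: (NOT 1 XOR 0) -> 0
  row 14 [1110]: (NOT 1 XOR 1) -> 1
  row 15 [1111]: (NOT 1 XOR 1) -> 1
Full result column, 4 rows per line (P1,P2 fixed per line; P3,P4 runs 00..11 left to right):
  rows 0-3 [P1,P2=00]: 1100  = hex C
  rows 4-7 [P1,P2=01]: 0011  = hex 3
  rows 8-11 [P1,P2=10]: 1100  = hex C
  rows 12-15 [P1,P2=11]: 0011  = hex 3
Output column (row 0 .. row 15) = 1100001111000011
Output column grouped in 4s = 1100 0011 1100 0011 = 0xC3C3
Convert to decimal digit by digit (value = value*16 + digit):
  C -> 12
  12*16 + 3 = 195
  195*16 + 12 (C) = 3132
  3132*16 + 3 = 50115
Decimal = 50115

50115


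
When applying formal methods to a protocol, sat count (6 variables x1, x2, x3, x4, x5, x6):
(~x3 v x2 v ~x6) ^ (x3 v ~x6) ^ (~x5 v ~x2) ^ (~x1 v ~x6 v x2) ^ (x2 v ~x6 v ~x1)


CNF with 5 clauses over 6 vars (64 assignments).
An assignment satisfies CNF iff every clause has >=1 true literal.
Check each row (bits = x1,x2,x3,x4,x5,x6; clause T/F shown):
  row 0 [000000]: clauses=TTTTT -> 1
  row 1 [000001]: clauses=TFTTT -> 0
  row 2 [000010]: clauses=TTTTT -> 1
  row 3 [000011]: clauses=TFTTT -> 0
  row 4 [000100]: clauses=TTTTT -> 1
  (every remaining row is evaluated the same way; all 64 results are listed next)
Full result column, 8 rows per line (x1,x2,x3 fixed per line; x4,x5,x6 runs 000..111 left to right):
  rows 0-7 [x1,x2,x3=000]: 10101010  (ones: 4)
  rows 8-15 [x1,x2,x3=001]: 10101010  (ones: 4)
  rows 16-23 [x1,x2,x3=010]: 10001000  (ones: 2)
  rows 24-31 [x1,x2,x3=011]: 11001100  (ones: 4)
  rows 32-39 [x1,x2,x3=100]: 10101010  (ones: 4)
  rows 40-47 [x1,x2,x3=101]: 10101010  (ones: 4)
  rows 48-55 [x1,x2,x3=110]: 10001000  (ones: 2)
  rows 56-63 [x1,x2,x3=111]: 11001100  (ones: 4)
Satisfying assignments = 4+4+2+4+4+4+2+4 = 28

28


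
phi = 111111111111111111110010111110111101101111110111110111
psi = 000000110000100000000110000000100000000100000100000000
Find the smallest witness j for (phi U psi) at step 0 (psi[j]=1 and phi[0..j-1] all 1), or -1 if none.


(phi U psi) at 0: need smallest j with psi[j]=1 and phi[i]=1 for all i in [0,j).
Scan from step 0:
  step 0: phi=1, psi=0 -> continue
  step 1: phi=1, psi=0 -> continue
  step 2: phi=1, psi=0 -> continue
  step 3: phi=1, psi=0 -> continue
  step 6: psi=1 and phi held for [0,6) -> witness found
Witness step = 6

6


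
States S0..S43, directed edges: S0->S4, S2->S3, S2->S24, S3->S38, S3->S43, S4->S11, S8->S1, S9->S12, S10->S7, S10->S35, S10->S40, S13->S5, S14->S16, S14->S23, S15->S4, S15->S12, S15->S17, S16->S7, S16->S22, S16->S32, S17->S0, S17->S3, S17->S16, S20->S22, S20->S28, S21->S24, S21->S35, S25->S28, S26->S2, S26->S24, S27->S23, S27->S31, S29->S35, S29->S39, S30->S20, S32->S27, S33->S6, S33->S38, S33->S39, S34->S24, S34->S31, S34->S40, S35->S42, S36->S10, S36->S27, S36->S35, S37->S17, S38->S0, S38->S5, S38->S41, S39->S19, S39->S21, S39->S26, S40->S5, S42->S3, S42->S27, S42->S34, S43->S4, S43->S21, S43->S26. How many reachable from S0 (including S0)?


BFS from S0:
  layer 0: {S0}
  layer 1: {S4}
  layer 2: {S11}
Reachable set: {S0, S4, S11}
Count = 3

3


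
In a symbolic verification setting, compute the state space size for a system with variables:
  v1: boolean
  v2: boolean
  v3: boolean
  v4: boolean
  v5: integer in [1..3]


State space = product of domain sizes of all variables.
Domain sizes:
  v1 (boolean): 2
  v2 (boolean): 2
  v3 (boolean): 2
  v4 (boolean): 2
  v5 (integer in [1..3]): 3
Product = 2 * 2 * 2 * 2 * 3 = 48

48


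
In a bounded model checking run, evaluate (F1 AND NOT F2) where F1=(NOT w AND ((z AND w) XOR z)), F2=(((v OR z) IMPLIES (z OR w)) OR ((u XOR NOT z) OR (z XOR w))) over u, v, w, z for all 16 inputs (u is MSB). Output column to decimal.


F1 = (NOT w AND ((z AND w) XOR z))
F2 = (((v OR z) IMPLIES (z OR w)) OR ((u XOR NOT z) OR (z XOR w)))
Counterexample to F1=>F2 is where F1=1 and F2=0.
Evaluate each row (bits = u,v,w,z, MSB first):
  row 0 [0000]: F1=0 F2=1 -> F1&~F2 -> 0
  row 1 [0001]: F1=1 F2=1 -> F1&~F2 -> 0
  row 2 [0010]: F1=0 F2=1 -> F1&~F2 -> 0
  row 3 [0011]: F1=0 F2=1 -> F1&~F2 -> 0
  row 4 [0100]: F1=0 F2=1 -> F1&~F2 -> 0
  row 5 [0101]: F1=1 F2=1 -> F1&~F2 -> 0
  row 6 [0110]: F1=0 F2=1 -> F1&~F2 -> 0
  row 7 [0111]: F1=0 F2=1 -> F1&~F2 -> 0
  row 8 [1000]: F1=0 F2=1 -> F1&~F2 -> 0
  row 9 [1001]: F1=1 F2=1 -> F1&~F2 -> 0
  row 10 [1010]: F1=0 F2=1 -> F1&~F2 -> 0
  row 11 [1011]: F1=0 F2=1 -> F1&~F2 -> 0
  row 12 [1100]: F1=0 F2=0 -> F1&~F2 -> 0
  row 13 [1101]: F1=1 F2=1 -> F1&~F2 -> 0
  row 14 [1110]: F1=0 F2=1 -> F1&~F2 -> 0
  row 15 [1111]: F1=0 F2=1 -> F1&~F2 -> 0
Full result column, 4 rows per line (u,v fixed per line; w,z runs 00..11 left to right):
  rows 0-3 [u,v=00]: 0000  = hex 0
  rows 4-7 [u,v=01]: 0000  = hex 0
  rows 8-11 [u,v=10]: 0000  = hex 0
  rows 12-15 [u,v=11]: 0000  = hex 0
Counterexample vector (row 0 .. row 15) = 0000000000000000
Output column grouped in 4s = 0000 0000 0000 0000 = 0x0000
Convert to decimal digit by digit (value = value*16 + digit):
  0 -> 0
  0*16 + 0 = 0
  0*16 + 0 = 0
  0*16 + 0 = 0
Decimal = 0

0


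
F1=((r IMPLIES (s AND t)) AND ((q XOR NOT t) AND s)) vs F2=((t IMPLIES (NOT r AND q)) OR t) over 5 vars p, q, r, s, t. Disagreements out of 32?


F1 = ((r IMPLIES (s AND t)) AND ((q XOR NOT t) AND s))
F2 = ((t IMPLIES (NOT r AND q)) OR t)
Evaluate both on each of 32 rows (bits = p,q,r,s,t):
  row 0 [00000]: F1=0 F2=1 (differ) -> 1
  row 1 [00001]: F1=0 F2=1 (differ) -> 1
  row 2 [00010]: F1=1 F2=1 -> 0
  row 3 [00011]: F1=0 F2=1 (differ) -> 1
  row 4 [00100]: F1=0 F2=1 (differ) -> 1
  row 5 [00101]: F1=0 F2=1 (differ) -> 1
  row 6 [00110]: F1=0 F2=1 (differ) -> 1
  row 7 [00111]: F1=0 F2=1 (differ) -> 1
  row 8 [01000]: F1=0 F2=1 (differ) -> 1
  row 9 [01001]: F1=0 F2=1 (differ) -> 1
  row 10 [01010]: F1=0 F2=1 (differ) -> 1
  row 11 [01011]: F1=1 F2=1 -> 0
  row 12 [01100]: F1=0 F2=1 (differ) -> 1
  row 13 [01101]: F1=0 F2=1 (differ) -> 1
  row 14 [01110]: F1=0 F2=1 (differ) -> 1
  row 15 [01111]: F1=1 F2=1 -> 0
  row 16 [10000]: F1=0 F2=1 (differ) -> 1
  row 17 [10001]: F1=0 F2=1 (differ) -> 1
  row 18 [10010]: F1=1 F2=1 -> 0
  row 19 [10011]: F1=0 F2=1 (differ) -> 1
  row 20 [10100]: F1=0 F2=1 (differ) -> 1
  row 21 [10101]: F1=0 F2=1 (differ) -> 1
  row 22 [10110]: F1=0 F2=1 (differ) -> 1
  row 23 [10111]: F1=0 F2=1 (differ) -> 1
  row 24 [11000]: F1=0 F2=1 (differ) -> 1
  row 25 [11001]: F1=0 F2=1 (differ) -> 1
  row 26 [11010]: F1=0 F2=1 (differ) -> 1
  row 27 [11011]: F1=1 F2=1 -> 0
  row 28 [11100]: F1=0 F2=1 (differ) -> 1
  row 29 [11101]: F1=0 F2=1 (differ) -> 1
  row 30 [11110]: F1=0 F2=1 (differ) -> 1
  row 31 [11111]: F1=1 F2=1 -> 0
Full result column, 8 rows per line (p,q fixed per line; r,s,t runs 000..111 left to right):
  rows 0-7 [p,q=00]: 11011111  (ones: 7)
  rows 8-15 [p,q=01]: 11101110  (ones: 6)
  rows 16-23 [p,q=10]: 11011111  (ones: 7)
  rows 24-31 [p,q=11]: 11101110  (ones: 6)
Disagreements = 7+6+7+6 = 26

26


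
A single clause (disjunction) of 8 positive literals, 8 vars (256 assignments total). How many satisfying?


Step 1: Total=2^8=256
Step 2: Unsat when all 8 false: 2^0=1
Step 3: Sat=256-1=255

255


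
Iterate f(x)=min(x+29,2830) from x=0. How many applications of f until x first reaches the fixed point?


Step 1: x=0, cap=2830, increment=29
Step 2: x grows by 29 each step until capped at 2830; fixed point is x=2830
Step 3: iterations = ceil(2830/29) = 98

98


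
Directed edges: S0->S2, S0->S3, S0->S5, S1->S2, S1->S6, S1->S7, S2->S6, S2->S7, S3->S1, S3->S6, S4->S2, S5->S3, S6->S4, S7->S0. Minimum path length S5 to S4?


BFS layer-by-layer from S5:
  dist 0: {S5}
  dist 1: {S3}
  dist 2: {S1, S6}
  dist 3: {S2, S4, S7}
  -> S4 reached at distance 3
Shortest path length = 3

3


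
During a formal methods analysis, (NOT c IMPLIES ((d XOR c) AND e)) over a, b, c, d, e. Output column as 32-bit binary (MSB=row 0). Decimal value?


Formula: (NOT c IMPLIES ((d XOR c) AND e)) over a, b, c, d, e (32 rows)
Evaluate each row (bits = a,b,c,d,e, MSB first):
  row 0 [00000]: (NOT 0 IMPLIES ((0 XOR 0) AND 0)) -> 0
  row 1 [00001]: (NOT 0 IMPLIES ((0 XOR 0) AND 1)) -> 0
  row 2 [00010]: (NOT 0 IMPLIES ((1 XOR 0) AND 0)) -> 0
  row 3 [00011]: (NOT 0 IMPLIES ((1 XOR 0) AND 1)) -> 1
  row 4 [00100]: (NOT 1 IMPLIES ((0 XOR 1) AND 0)) -> 1
  row 5 [00101]: (NOT 1 IMPLIES ((0 XOR 1) AND 1)) -> 1
  row 6 [00110]: (NOT 1 IMPLIES ((1 XOR 1) AND 0)) -> 1
  row 7 [00111]: (NOT 1 IMPLIES ((1 XOR 1) AND 1)) -> 1
  row 8 [01000]: (NOT 0 IMPLIES ((0 XOR 0) AND 0)) -> 0
  row 9 [01001]: (NOT 0 IMPLIES ((0 XOR 0) AND 1)) -> 0
  row 10 [01010]: (NOT 0 IMPLIES ((1 XOR 0) AND 0)) -> 0
  row 11 [01011]: (NOT 0 IMPLIES ((1 XOR 0) AND 1)) -> 1
  row 12 [01100]: (NOT 1 IMPLIES ((0 XOR 1) AND 0)) -> 1
  row 13 [01101]: (NOT 1 IMPLIES ((0 XOR 1) AND 1)) -> 1
  row 14 [01110]: (NOT 1 IMPLIES ((1 XOR 1) AND 0)) -> 1
  row 15 [01111]: (NOT 1 IMPLIES ((1 XOR 1) AND 1)) -> 1
  row 16 [10000]: (NOT 0 IMPLIES ((0 XOR 0) AND 0)) -> 0
  row 17 [10001]: (NOT 0 IMPLIES ((0 XOR 0) AND 1)) -> 0
  row 18 [10010]: (NOT 0 IMPLIES ((1 XOR 0) AND 0)) -> 0
  row 19 [10011]: (NOT 0 IMPLIES ((1 XOR 0) AND 1)) -> 1
  row 20 [10100]: (NOT 1 IMPLIES ((0 XOR 1) AND 0)) -> 1
  row 21 [10101]: (NOT 1 IMPLIES ((0 XOR 1) AND 1)) -> 1
  row 22 [10110]: (NOT 1 IMPLIES ((1 XOR 1) AND 0)) -> 1
  row 23 [10111]: (NOT 1 IMPLIES ((1 XOR 1) AND 1)) -> 1
  row 24 [11000]: (NOT 0 IMPLIES ((0 XOR 0) AND 0)) -> 0
  row 25 [11001]: (NOT 0 IMPLIES ((0 XOR 0) AND 1)) -> 0
  row 26 [11010]: (NOT 0 IMPLIES ((1 XOR 0) AND 0)) -> 0
  row 27 [11011]: (NOT 0 IMPLIES ((1 XOR 0) AND 1)) -> 1
  row 28 [11100]: (NOT 1 IMPLIES ((0 XOR 1) AND 0)) -> 1
  row 29 [11101]: (NOT 1 IMPLIES ((0 XOR 1) AND 1)) -> 1
  row 30 [11110]: (NOT 1 IMPLIES ((1 XOR 1) AND 0)) -> 1
  row 31 [11111]: (NOT 1 IMPLIES ((1 XOR 1) AND 1)) -> 1
Full result column, 4 rows per line (a,b,c fixed per line; d,e runs 00..11 left to right):
  rows 0-3 [a,b,c=000]: 0001  = hex 1
  rows 4-7 [a,b,c=001]: 1111  = hex F
  rows 8-11 [a,b,c=010]: 0001  = hex 1
  rows 12-15 [a,b,c=011]: 1111  = hex F
  rows 16-19 [a,b,c=100]: 0001  = hex 1
  rows 20-23 [a,b,c=101]: 1111  = hex F
  rows 24-27 [a,b,c=110]: 0001  = hex 1
  rows 28-31 [a,b,c=111]: 1111  = hex F
Output column (row 0 .. row 31) = 00011111000111110001111100011111
Output column grouped in 4s = 0001 1111 0001 1111 0001 1111 0001 1111 = 0x1F1F1F1F
Convert to decimal digit by digit (value = value*16 + digit):
  1 -> 1
  1*16 + 15 (F) = 31
  31*16 + 1 = 497
  497*16 + 15 (F) = 7967
  7967*16 + 1 = 127473
  127473*16 + 15 (F) = 2039583
  2039583*16 + 1 = 32633329
  32633329*16 + 15 (F) = 522133279
Decimal = 522133279

522133279


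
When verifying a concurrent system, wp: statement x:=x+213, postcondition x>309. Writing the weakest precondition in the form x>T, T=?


Formula: wp(x:=E, P) = P[E/x] (substitute E for x in postcondition)
Step 1: Postcondition: x>309
Step 2: Substitute x+213 for x: x+213>309
Step 3: Solve for x: x > 309-213 = 96

96


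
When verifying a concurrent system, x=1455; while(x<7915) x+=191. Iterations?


Step 1: x goes from 1455 toward 7915 by 191; the body runs while x<7915, so iterations = ceil((bound-start)/step)
Step 2: Distance=6460
Step 3: ceil(6460/191)=34

34


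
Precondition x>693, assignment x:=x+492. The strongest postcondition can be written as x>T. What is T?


Formula: sp(P, x:=E) = exists old_x. (x = E[old_x/x]) AND P[old_x/x] (old_x is the value of x before the assignment; eliminate old_x by solving x = E[old_x/x] for old_x)
Step 1: Precondition P: x>693, i.e. old_x > 693
Step 2: Assignment gives x = old_x + 492, so old_x = x - 492
Step 3: Substitute into P: x - 492 > 693
Step 4: Simplify: x > 693+492 = 1185

1185


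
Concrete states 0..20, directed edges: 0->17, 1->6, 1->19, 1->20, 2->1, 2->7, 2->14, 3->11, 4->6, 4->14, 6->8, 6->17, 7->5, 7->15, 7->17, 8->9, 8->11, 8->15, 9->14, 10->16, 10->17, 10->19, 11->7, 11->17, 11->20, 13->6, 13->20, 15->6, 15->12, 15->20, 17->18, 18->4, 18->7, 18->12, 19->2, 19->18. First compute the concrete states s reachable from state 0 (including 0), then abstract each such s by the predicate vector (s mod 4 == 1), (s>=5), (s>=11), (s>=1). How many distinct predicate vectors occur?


BFS from 0:
Concrete reachable: {0, 4, 5, 6, 7, 8, 9, 11, 12, 14, 15, 17, 18, 20}
Abstract via predicates (s mod 4 == 1), (s>=5), (s>=11), (s>=1):
  (0,0,0,0) <- {0}
  (0,0,0,1) <- {4}
  (0,1,0,1) <- {6, 7, 8}
  (0,1,1,1) <- {11, 12, 14, 15, 18, 20}
  (1,1,0,1) <- {5, 9}
  (1,1,1,1) <- {17}
Distinct abstract states = 6

6


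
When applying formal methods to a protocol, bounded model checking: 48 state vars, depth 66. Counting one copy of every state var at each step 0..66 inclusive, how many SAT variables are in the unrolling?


BMC unrolls to depth k, creating one copy of each state var for steps 0..k.
Step count = 66 + 1 = 67 (steps 0 through 66)
Vars per step = 48
Total = 48 * 67 = 3216

3216


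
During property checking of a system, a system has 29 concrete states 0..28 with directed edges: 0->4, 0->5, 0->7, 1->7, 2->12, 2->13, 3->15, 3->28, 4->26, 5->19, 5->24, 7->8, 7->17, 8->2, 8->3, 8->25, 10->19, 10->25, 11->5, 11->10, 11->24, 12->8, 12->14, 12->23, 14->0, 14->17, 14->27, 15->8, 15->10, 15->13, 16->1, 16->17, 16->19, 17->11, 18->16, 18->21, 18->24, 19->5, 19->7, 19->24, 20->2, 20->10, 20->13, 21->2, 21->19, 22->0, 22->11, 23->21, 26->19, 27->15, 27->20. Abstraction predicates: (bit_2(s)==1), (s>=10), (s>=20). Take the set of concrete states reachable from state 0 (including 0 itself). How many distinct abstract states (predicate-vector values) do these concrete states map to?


BFS from 0:
Concrete reachable: {0, 2, 3, 4, 5, 7, 8, 10, 11, 12, 13, 14, 15, 17, 19, 20, 21, 23, 24, 25, 26, 27, 28}
Abstract via predicates (bit_2(s)==1), (s>=10), (s>=20):
  (0,0,0) <- {0, 2, 3, 8}
  (0,1,0) <- {10, 11, 17, 19}
  (0,1,1) <- {24, 25, 26, 27}
  (1,0,0) <- {4, 5, 7}
  (1,1,0) <- {12, 13, 14, 15}
  (1,1,1) <- {20, 21, 23, 28}
Distinct abstract states = 6

6


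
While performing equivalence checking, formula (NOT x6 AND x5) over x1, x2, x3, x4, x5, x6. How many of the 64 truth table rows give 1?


Formula: (NOT x6 AND x5) over 6 vars (64 rows)
Evaluate each row (x1, x2, x3, x4, x5, x6 as bits, MSB first):
  row 0 [000000]: (NOT 0 AND 0) -> 0
  row 1 [000001]: (NOT 1 AND 0) -> 0
  row 2 [000010]: (NOT 0 AND 1) -> 1
  row 3 [000011]: (NOT 1 AND 1) -> 0
  row 4 [000100]: (NOT 0 AND 0) -> 0
  (every remaining row is evaluated the same way; all 64 results are listed next)
Full result column, 8 rows per line (x1,x2,x3 fixed per line; x4,x5,x6 runs 000..111 left to right):
  rows 0-7 [x1,x2,x3=000]: 00100010  (ones: 2)
  rows 8-15 [x1,x2,x3=001]: 00100010  (ones: 2)
  rows 16-23 [x1,x2,x3=010]: 00100010  (ones: 2)
  rows 24-31 [x1,x2,x3=011]: 00100010  (ones: 2)
  rows 32-39 [x1,x2,x3=100]: 00100010  (ones: 2)
  rows 40-47 [x1,x2,x3=101]: 00100010  (ones: 2)
  rows 48-55 [x1,x2,x3=110]: 00100010  (ones: 2)
  rows 56-63 [x1,x2,x3=111]: 00100010  (ones: 2)
Count of 1-rows = 2+2+2+2+2+2+2+2 = 16

16


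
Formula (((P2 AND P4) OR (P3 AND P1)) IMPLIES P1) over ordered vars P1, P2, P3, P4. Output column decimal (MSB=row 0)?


Formula: (((P2 AND P4) OR (P3 AND P1)) IMPLIES P1) over P1, P2, P3, P4 (16 rows)
Evaluate each row (bits = P1,P2,P3,P4, MSB first):
  row 0 [0000]: (((0 AND 0) OR (0 AND 0)) IMPLIES 0) -> 1
  row 1 [0001]: (((0 AND 1) OR (0 AND 0)) IMPLIES 0) -> 1
  row 2 [0010]: (((0 AND 0) OR (1 AND 0)) IMPLIES 0) -> 1
  row 3 [0011]: (((0 AND 1) OR (1 AND 0)) IMPLIES 0) -> 1
  row 4 [0100]: (((1 AND 0) OR (0 AND 0)) IMPLIES 0) -> 1
  row 5 [0101]: (((1 AND 1) OR (0 AND 0)) IMPLIES 0) -> 0
  row 6 [0110]: (((1 AND 0) OR (1 AND 0)) IMPLIES 0) -> 1
  row 7 [0111]: (((1 AND 1) OR (1 AND 0)) IMPLIES 0) -> 0
  row 8 [1000]: (((0 AND 0) OR (0 AND 1)) IMPLIES 1) -> 1
  row 9 [1001]: (((0 AND 1) OR (0 AND 1)) IMPLIES 1) -> 1
  row 10 [1010]: (((0 AND 0) OR (1 AND 1)) IMPLIES 1) -> 1
  row 11 [1011]: (((0 AND 1) OR (1 AND 1)) IMPLIES 1) -> 1
  row 12 [1100]: (((1 AND 0) OR (0 AND 1)) IMPLIES 1) -> 1
  row 13 [1101]: (((1 AND 1) OR (0 AND 1)) IMPLIES 1) -> 1
  row 14 [1110]: (((1 AND 0) OR (1 AND 1)) IMPLIES 1) -> 1
  row 15 [1111]: (((1 AND 1) OR (1 AND 1)) IMPLIES 1) -> 1
Full result column, 4 rows per line (P1,P2 fixed per line; P3,P4 runs 00..11 left to right):
  rows 0-3 [P1,P2=00]: 1111  = hex F
  rows 4-7 [P1,P2=01]: 1010  = hex A
  rows 8-11 [P1,P2=10]: 1111  = hex F
  rows 12-15 [P1,P2=11]: 1111  = hex F
Output column (row 0 .. row 15) = 1111101011111111
Output column grouped in 4s = 1111 1010 1111 1111 = 0xFAFF
Convert to decimal digit by digit (value = value*16 + digit):
  F -> 15
  15*16 + 10 (A) = 250
  250*16 + 15 (F) = 4015
  4015*16 + 15 (F) = 64255
Decimal = 64255

64255


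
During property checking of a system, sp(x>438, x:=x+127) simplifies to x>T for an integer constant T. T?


Formula: sp(P, x:=E) = exists old_x. (x = E[old_x/x]) AND P[old_x/x] (old_x is the value of x before the assignment; eliminate old_x by solving x = E[old_x/x] for old_x)
Step 1: Precondition P: x>438, i.e. old_x > 438
Step 2: Assignment gives x = old_x + 127, so old_x = x - 127
Step 3: Substitute into P: x - 127 > 438
Step 4: Simplify: x > 438+127 = 565

565


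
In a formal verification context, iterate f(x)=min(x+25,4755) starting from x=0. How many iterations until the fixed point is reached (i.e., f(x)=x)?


Step 1: x=0, cap=4755, increment=25
Step 2: x grows by 25 each step until capped at 4755; fixed point is x=4755
Step 3: iterations = ceil(4755/25) = 191

191


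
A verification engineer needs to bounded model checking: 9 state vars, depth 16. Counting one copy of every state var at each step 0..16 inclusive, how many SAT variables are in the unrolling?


BMC unrolls to depth k, creating one copy of each state var for steps 0..k.
Step count = 16 + 1 = 17 (steps 0 through 16)
Vars per step = 9
Total = 9 * 17 = 153

153


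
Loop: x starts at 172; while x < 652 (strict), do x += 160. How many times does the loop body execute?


Step 1: x goes from 172 toward 652 by 160; the body runs while x<652, so iterations = ceil((bound-start)/step)
Step 2: Distance=480
Step 3: ceil(480/160)=3

3


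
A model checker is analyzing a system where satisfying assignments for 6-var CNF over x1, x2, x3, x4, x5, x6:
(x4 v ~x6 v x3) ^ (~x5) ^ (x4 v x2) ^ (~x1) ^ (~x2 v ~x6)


CNF with 5 clauses over 6 vars (64 assignments).
An assignment satisfies CNF iff every clause has >=1 true literal.
Check each row (bits = x1,x2,x3,x4,x5,x6; clause T/F shown):
  row 0 [000000]: clauses=TTFTT -> 0
  row 1 [000001]: clauses=FTFTT -> 0
  row 2 [000010]: clauses=TFFTT -> 0
  row 3 [000011]: clauses=FFFTT -> 0
  row 4 [000100]: clauses=TTTTT -> 1
  (every remaining row is evaluated the same way; all 64 results are listed next)
Full result column, 8 rows per line (x1,x2,x3 fixed per line; x4,x5,x6 runs 000..111 left to right):
  rows 0-7 [x1,x2,x3=000]: 00001100  (ones: 2)
  rows 8-15 [x1,x2,x3=001]: 00001100  (ones: 2)
  rows 16-23 [x1,x2,x3=010]: 10001000  (ones: 2)
  rows 24-31 [x1,x2,x3=011]: 10001000  (ones: 2)
  rows 32-39 [x1,x2,x3=100]: 00000000  (ones: 0)
  rows 40-47 [x1,x2,x3=101]: 00000000  (ones: 0)
  rows 48-55 [x1,x2,x3=110]: 00000000  (ones: 0)
  rows 56-63 [x1,x2,x3=111]: 00000000  (ones: 0)
Satisfying assignments = 2+2+2+2+0+0+0+0 = 8

8


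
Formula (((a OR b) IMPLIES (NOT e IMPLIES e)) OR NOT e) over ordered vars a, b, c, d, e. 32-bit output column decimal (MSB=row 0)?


Formula: (((a OR b) IMPLIES (NOT e IMPLIES e)) OR NOT e) over a, b, c, d, e (32 rows)
Evaluate each row (bits = a,b,c,d,e, MSB first):
  row 0 [00000]: (((0 OR 0) IMPLIES (NOT 0 IMPLIES 0)) OR NOT 0) -> 1
  row 1 [00001]: (((0 OR 0) IMPLIES (NOT 1 IMPLIES 1)) OR NOT 1) -> 1
  row 2 [00010]: (((0 OR 0) IMPLIES (NOT 0 IMPLIES 0)) OR NOT 0) -> 1
  row 3 [00011]: (((0 OR 0) IMPLIES (NOT 1 IMPLIES 1)) OR NOT 1) -> 1
  row 4 [00100]: (((0 OR 0) IMPLIES (NOT 0 IMPLIES 0)) OR NOT 0) -> 1
  row 5 [00101]: (((0 OR 0) IMPLIES (NOT 1 IMPLIES 1)) OR NOT 1) -> 1
  row 6 [00110]: (((0 OR 0) IMPLIES (NOT 0 IMPLIES 0)) OR NOT 0) -> 1
  row 7 [00111]: (((0 OR 0) IMPLIES (NOT 1 IMPLIES 1)) OR NOT 1) -> 1
  row 8 [01000]: (((0 OR 1) IMPLIES (NOT 0 IMPLIES 0)) OR NOT 0) -> 1
  row 9 [01001]: (((0 OR 1) IMPLIES (NOT 1 IMPLIES 1)) OR NOT 1) -> 1
  row 10 [01010]: (((0 OR 1) IMPLIES (NOT 0 IMPLIES 0)) OR NOT 0) -> 1
  row 11 [01011]: (((0 OR 1) IMPLIES (NOT 1 IMPLIES 1)) OR NOT 1) -> 1
  row 12 [01100]: (((0 OR 1) IMPLIES (NOT 0 IMPLIES 0)) OR NOT 0) -> 1
  row 13 [01101]: (((0 OR 1) IMPLIES (NOT 1 IMPLIES 1)) OR NOT 1) -> 1
  row 14 [01110]: (((0 OR 1) IMPLIES (NOT 0 IMPLIES 0)) OR NOT 0) -> 1
  row 15 [01111]: (((0 OR 1) IMPLIES (NOT 1 IMPLIES 1)) OR NOT 1) -> 1
  row 16 [10000]: (((1 OR 0) IMPLIES (NOT 0 IMPLIES 0)) OR NOT 0) -> 1
  row 17 [10001]: (((1 OR 0) IMPLIES (NOT 1 IMPLIES 1)) OR NOT 1) -> 1
  row 18 [10010]: (((1 OR 0) IMPLIES (NOT 0 IMPLIES 0)) OR NOT 0) -> 1
  row 19 [10011]: (((1 OR 0) IMPLIES (NOT 1 IMPLIES 1)) OR NOT 1) -> 1
  row 20 [10100]: (((1 OR 0) IMPLIES (NOT 0 IMPLIES 0)) OR NOT 0) -> 1
  row 21 [10101]: (((1 OR 0) IMPLIES (NOT 1 IMPLIES 1)) OR NOT 1) -> 1
  row 22 [10110]: (((1 OR 0) IMPLIES (NOT 0 IMPLIES 0)) OR NOT 0) -> 1
  row 23 [10111]: (((1 OR 0) IMPLIES (NOT 1 IMPLIES 1)) OR NOT 1) -> 1
  row 24 [11000]: (((1 OR 1) IMPLIES (NOT 0 IMPLIES 0)) OR NOT 0) -> 1
  row 25 [11001]: (((1 OR 1) IMPLIES (NOT 1 IMPLIES 1)) OR NOT 1) -> 1
  row 26 [11010]: (((1 OR 1) IMPLIES (NOT 0 IMPLIES 0)) OR NOT 0) -> 1
  row 27 [11011]: (((1 OR 1) IMPLIES (NOT 1 IMPLIES 1)) OR NOT 1) -> 1
  row 28 [11100]: (((1 OR 1) IMPLIES (NOT 0 IMPLIES 0)) OR NOT 0) -> 1
  row 29 [11101]: (((1 OR 1) IMPLIES (NOT 1 IMPLIES 1)) OR NOT 1) -> 1
  row 30 [11110]: (((1 OR 1) IMPLIES (NOT 0 IMPLIES 0)) OR NOT 0) -> 1
  row 31 [11111]: (((1 OR 1) IMPLIES (NOT 1 IMPLIES 1)) OR NOT 1) -> 1
Full result column, 4 rows per line (a,b,c fixed per line; d,e runs 00..11 left to right):
  rows 0-3 [a,b,c=000]: 1111  = hex F
  rows 4-7 [a,b,c=001]: 1111  = hex F
  rows 8-11 [a,b,c=010]: 1111  = hex F
  rows 12-15 [a,b,c=011]: 1111  = hex F
  rows 16-19 [a,b,c=100]: 1111  = hex F
  rows 20-23 [a,b,c=101]: 1111  = hex F
  rows 24-27 [a,b,c=110]: 1111  = hex F
  rows 28-31 [a,b,c=111]: 1111  = hex F
Output column (row 0 .. row 31) = 11111111111111111111111111111111
Output column grouped in 4s = 1111 1111 1111 1111 1111 1111 1111 1111 = 0xFFFFFFFF
Convert to decimal digit by digit (value = value*16 + digit):
  F -> 15
  15*16 + 15 (F) = 255
  255*16 + 15 (F) = 4095
  4095*16 + 15 (F) = 65535
  65535*16 + 15 (F) = 1048575
  1048575*16 + 15 (F) = 16777215
  16777215*16 + 15 (F) = 268435455
  268435455*16 + 15 (F) = 4294967295
Decimal = 4294967295

4294967295


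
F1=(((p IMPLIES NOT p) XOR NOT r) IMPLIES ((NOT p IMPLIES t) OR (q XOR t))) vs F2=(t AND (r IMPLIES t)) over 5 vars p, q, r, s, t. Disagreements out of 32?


F1 = (((p IMPLIES NOT p) XOR NOT r) IMPLIES ((NOT p IMPLIES t) OR (q XOR t)))
F2 = (t AND (r IMPLIES t))
Evaluate both on each of 32 rows (bits = p,q,r,s,t):
  row 0 [00000]: F1=1 F2=0 (differ) -> 1
  row 1 [00001]: F1=1 F2=1 -> 0
  row 2 [00010]: F1=1 F2=0 (differ) -> 1
  row 3 [00011]: F1=1 F2=1 -> 0
  row 4 [00100]: F1=0 F2=0 -> 0
  row 5 [00101]: F1=1 F2=1 -> 0
  row 6 [00110]: F1=0 F2=0 -> 0
  row 7 [00111]: F1=1 F2=1 -> 0
  row 8 [01000]: F1=1 F2=0 (differ) -> 1
  row 9 [01001]: F1=1 F2=1 -> 0
  row 10 [01010]: F1=1 F2=0 (differ) -> 1
  row 11 [01011]: F1=1 F2=1 -> 0
  row 12 [01100]: F1=1 F2=0 (differ) -> 1
  row 13 [01101]: F1=1 F2=1 -> 0
  row 14 [01110]: F1=1 F2=0 (differ) -> 1
  row 15 [01111]: F1=1 F2=1 -> 0
  row 16 [10000]: F1=1 F2=0 (differ) -> 1
  row 17 [10001]: F1=1 F2=1 -> 0
  row 18 [10010]: F1=1 F2=0 (differ) -> 1
  row 19 [10011]: F1=1 F2=1 -> 0
  row 20 [10100]: F1=1 F2=0 (differ) -> 1
  row 21 [10101]: F1=1 F2=1 -> 0
  row 22 [10110]: F1=1 F2=0 (differ) -> 1
  row 23 [10111]: F1=1 F2=1 -> 0
  row 24 [11000]: F1=1 F2=0 (differ) -> 1
  row 25 [11001]: F1=1 F2=1 -> 0
  row 26 [11010]: F1=1 F2=0 (differ) -> 1
  row 27 [11011]: F1=1 F2=1 -> 0
  row 28 [11100]: F1=1 F2=0 (differ) -> 1
  row 29 [11101]: F1=1 F2=1 -> 0
  row 30 [11110]: F1=1 F2=0 (differ) -> 1
  row 31 [11111]: F1=1 F2=1 -> 0
Full result column, 8 rows per line (p,q fixed per line; r,s,t runs 000..111 left to right):
  rows 0-7 [p,q=00]: 10100000  (ones: 2)
  rows 8-15 [p,q=01]: 10101010  (ones: 4)
  rows 16-23 [p,q=10]: 10101010  (ones: 4)
  rows 24-31 [p,q=11]: 10101010  (ones: 4)
Disagreements = 2+4+4+4 = 14

14


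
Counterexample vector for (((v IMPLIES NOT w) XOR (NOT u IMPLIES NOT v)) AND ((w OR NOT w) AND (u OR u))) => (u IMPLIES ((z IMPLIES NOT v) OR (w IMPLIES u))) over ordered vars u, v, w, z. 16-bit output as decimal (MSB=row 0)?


F1 = (((v IMPLIES NOT w) XOR (NOT u IMPLIES NOT v)) AND ((w OR NOT w) AND (u OR u)))
F2 = (u IMPLIES ((z IMPLIES NOT v) OR (w IMPLIES u)))
Counterexample to F1=>F2 is where F1=1 and F2=0.
Evaluate each row (bits = u,v,w,z, MSB first):
  row 0 [0000]: F1=0 F2=1 -> F1&~F2 -> 0
  row 1 [0001]: F1=0 F2=1 -> F1&~F2 -> 0
  row 2 [0010]: F1=0 F2=1 -> F1&~F2 -> 0
  row 3 [0011]: F1=0 F2=1 -> F1&~F2 -> 0
  row 4 [0100]: F1=0 F2=1 -> F1&~F2 -> 0
  row 5 [0101]: F1=0 F2=1 -> F1&~F2 -> 0
  row 6 [0110]: F1=0 F2=1 -> F1&~F2 -> 0
  row 7 [0111]: F1=0 F2=1 -> F1&~F2 -> 0
  row 8 [1000]: F1=0 F2=1 -> F1&~F2 -> 0
  row 9 [1001]: F1=0 F2=1 -> F1&~F2 -> 0
  row 10 [1010]: F1=0 F2=1 -> F1&~F2 -> 0
  row 11 [1011]: F1=0 F2=1 -> F1&~F2 -> 0
  row 12 [1100]: F1=0 F2=1 -> F1&~F2 -> 0
  row 13 [1101]: F1=0 F2=1 -> F1&~F2 -> 0
  row 14 [1110]: F1=1 F2=1 -> F1&~F2 -> 0
  row 15 [1111]: F1=1 F2=1 -> F1&~F2 -> 0
Full result column, 4 rows per line (u,v fixed per line; w,z runs 00..11 left to right):
  rows 0-3 [u,v=00]: 0000  = hex 0
  rows 4-7 [u,v=01]: 0000  = hex 0
  rows 8-11 [u,v=10]: 0000  = hex 0
  rows 12-15 [u,v=11]: 0000  = hex 0
Counterexample vector (row 0 .. row 15) = 0000000000000000
Output column grouped in 4s = 0000 0000 0000 0000 = 0x0000
Convert to decimal digit by digit (value = value*16 + digit):
  0 -> 0
  0*16 + 0 = 0
  0*16 + 0 = 0
  0*16 + 0 = 0
Decimal = 0

0


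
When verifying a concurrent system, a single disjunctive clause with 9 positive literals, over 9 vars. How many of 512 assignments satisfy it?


Step 1: Total=2^9=512
Step 2: Unsat when all 9 false: 2^0=1
Step 3: Sat=512-1=511

511


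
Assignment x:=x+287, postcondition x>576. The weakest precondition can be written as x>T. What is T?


Formula: wp(x:=E, P) = P[E/x] (substitute E for x in postcondition)
Step 1: Postcondition: x>576
Step 2: Substitute x+287 for x: x+287>576
Step 3: Solve for x: x > 576-287 = 289

289


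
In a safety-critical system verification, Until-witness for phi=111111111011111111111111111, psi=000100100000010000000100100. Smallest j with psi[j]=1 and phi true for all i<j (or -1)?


(phi U psi) at 0: need smallest j with psi[j]=1 and phi[i]=1 for all i in [0,j).
Scan from step 0:
  step 0: phi=1, psi=0 -> continue
  step 1: phi=1, psi=0 -> continue
  step 2: phi=1, psi=0 -> continue
  step 3: psi=1 and phi held for [0,3) -> witness found
Witness step = 3

3


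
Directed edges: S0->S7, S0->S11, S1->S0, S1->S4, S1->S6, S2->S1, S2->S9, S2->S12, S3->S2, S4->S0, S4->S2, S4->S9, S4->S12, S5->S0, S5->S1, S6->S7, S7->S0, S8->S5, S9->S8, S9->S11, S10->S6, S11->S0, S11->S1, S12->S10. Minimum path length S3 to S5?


BFS layer-by-layer from S3:
  dist 0: {S3}
  dist 1: {S2}
  dist 2: {S1, S9, S12}
  dist 3: {S0, S4, S6, S8, S10, S11}
  dist 4: {S5, S7}
  -> S5 reached at distance 4
Shortest path length = 4

4


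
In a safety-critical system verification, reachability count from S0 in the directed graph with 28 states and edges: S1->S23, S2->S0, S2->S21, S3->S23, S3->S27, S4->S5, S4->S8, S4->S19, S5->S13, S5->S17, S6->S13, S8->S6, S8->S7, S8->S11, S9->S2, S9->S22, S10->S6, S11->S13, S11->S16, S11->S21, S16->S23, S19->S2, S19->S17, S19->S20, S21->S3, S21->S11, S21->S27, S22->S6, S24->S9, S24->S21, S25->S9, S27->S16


BFS from S0:
  layer 0: {S0}
Reachable set: {S0}
Count = 1

1


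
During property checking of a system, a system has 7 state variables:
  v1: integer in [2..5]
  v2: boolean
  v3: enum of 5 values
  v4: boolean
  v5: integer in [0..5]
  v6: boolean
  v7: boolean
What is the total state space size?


State space = product of domain sizes of all variables.
Domain sizes:
  v1 (integer in [2..5]): 4
  v2 (boolean): 2
  v3 (enum of 5 values): 5
  v4 (boolean): 2
  v5 (integer in [0..5]): 6
  v6 (boolean): 2
  v7 (boolean): 2
Product = 4 * 2 * 5 * 2 * 6 * 2 * 2 = 1920

1920


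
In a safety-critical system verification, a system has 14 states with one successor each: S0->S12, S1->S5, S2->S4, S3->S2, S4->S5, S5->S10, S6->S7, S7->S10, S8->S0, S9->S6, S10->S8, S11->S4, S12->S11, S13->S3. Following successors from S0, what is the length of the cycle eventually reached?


Trace from S0 until a state repeats:
  S0 -> S12 -> S11 -> S4 -> S5 -> S10 -> S8 -> S0
S0 first seen at step 0, revisited at step 7.
Cycle length = 7 - 0 = 7

7


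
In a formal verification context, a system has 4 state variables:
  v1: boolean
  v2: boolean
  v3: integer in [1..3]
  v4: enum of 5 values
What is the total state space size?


State space = product of domain sizes of all variables.
Domain sizes:
  v1 (boolean): 2
  v2 (boolean): 2
  v3 (integer in [1..3]): 3
  v4 (enum of 5 values): 5
Product = 2 * 2 * 3 * 5 = 60

60
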